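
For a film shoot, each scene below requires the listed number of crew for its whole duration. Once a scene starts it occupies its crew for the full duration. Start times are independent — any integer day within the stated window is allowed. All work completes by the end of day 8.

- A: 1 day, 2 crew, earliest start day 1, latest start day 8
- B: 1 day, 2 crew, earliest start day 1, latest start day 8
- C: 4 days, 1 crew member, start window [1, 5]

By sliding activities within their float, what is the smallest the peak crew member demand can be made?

Early-start (A@1, B@1, C@1) gives peak 5: d1:5  d2:1  d3:1  d4:1  d5:0  d6:0  d7:0  d8:0.
Shift B→2, C→3.
Schedule A@1, B@2, C@3: d1:2  d2:2  d3:1  d4:1  d5:1  d6:1  d7:0  d8:0 — peak 2.

2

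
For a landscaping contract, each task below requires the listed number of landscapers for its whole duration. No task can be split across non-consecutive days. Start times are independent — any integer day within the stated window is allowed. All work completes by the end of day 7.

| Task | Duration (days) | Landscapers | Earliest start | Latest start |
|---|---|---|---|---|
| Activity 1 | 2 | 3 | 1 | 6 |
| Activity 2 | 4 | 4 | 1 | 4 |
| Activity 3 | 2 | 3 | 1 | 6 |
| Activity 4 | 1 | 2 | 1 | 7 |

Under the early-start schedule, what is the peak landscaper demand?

Early-start schedule: Activity 1@1, Activity 2@1, Activity 3@1, Activity 4@1.
Load per day: day 1: 12, day 2: 10, day 3: 4, day 4: 4, day 5: 0, day 6: 0, day 7: 0.
Peak is 12.

12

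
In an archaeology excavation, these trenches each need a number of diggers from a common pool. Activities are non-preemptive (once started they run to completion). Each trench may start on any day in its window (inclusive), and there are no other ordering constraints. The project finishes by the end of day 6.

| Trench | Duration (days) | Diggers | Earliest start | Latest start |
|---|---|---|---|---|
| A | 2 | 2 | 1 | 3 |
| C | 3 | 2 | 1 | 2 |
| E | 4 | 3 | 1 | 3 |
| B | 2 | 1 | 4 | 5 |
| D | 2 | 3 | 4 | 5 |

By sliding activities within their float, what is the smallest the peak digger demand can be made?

Schedule A@1, C@1, E@1, B@4, D@4: d1:7  d2:7  d3:5  d4:7  d5:4  d6:0 — peak 7.

7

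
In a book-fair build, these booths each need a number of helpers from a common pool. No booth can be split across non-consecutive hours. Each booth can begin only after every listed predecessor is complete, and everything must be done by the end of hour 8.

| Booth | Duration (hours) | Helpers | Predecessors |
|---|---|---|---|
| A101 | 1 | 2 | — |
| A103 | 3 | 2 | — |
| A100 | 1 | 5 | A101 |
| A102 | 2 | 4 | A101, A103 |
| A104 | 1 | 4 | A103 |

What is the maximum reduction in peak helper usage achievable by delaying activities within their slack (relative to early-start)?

3

Early-start peak: h1:4  h2:7  h3:2  h4:8  h5:4  h6:0  h7:0  h8:0 ⇒ 8.
Leveled (A101@1, A103@1, A100@4, A102@5, A104@7): h1:4  h2:2  h3:2  h4:5  h5:4  h6:4  h7:4  h8:0 ⇒ 5.
Reduction 8 − 5 = 3.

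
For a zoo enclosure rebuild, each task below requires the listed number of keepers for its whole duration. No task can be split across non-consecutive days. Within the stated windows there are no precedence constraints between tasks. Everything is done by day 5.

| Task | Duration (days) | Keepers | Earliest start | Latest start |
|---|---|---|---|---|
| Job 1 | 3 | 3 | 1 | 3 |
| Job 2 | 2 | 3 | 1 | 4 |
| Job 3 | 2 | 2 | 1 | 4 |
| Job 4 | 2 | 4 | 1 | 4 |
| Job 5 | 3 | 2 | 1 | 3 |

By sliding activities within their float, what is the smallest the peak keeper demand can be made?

7

Early-start (Job 1@1, Job 2@1, Job 3@1, Job 4@1, Job 5@1) gives peak 14: d1:14  d2:14  d3:5  d4:0  d5:0.
Shift Job 2→4, Job 4→4.
Schedule Job 1@1, Job 2@4, Job 3@1, Job 4@4, Job 5@1: d1:7  d2:7  d3:5  d4:7  d5:7 — peak 7.
Total keeper-days = 33 over 5 days ⇒ peak ≥ ⌈33/5⌉ = 7, so 7 is optimal.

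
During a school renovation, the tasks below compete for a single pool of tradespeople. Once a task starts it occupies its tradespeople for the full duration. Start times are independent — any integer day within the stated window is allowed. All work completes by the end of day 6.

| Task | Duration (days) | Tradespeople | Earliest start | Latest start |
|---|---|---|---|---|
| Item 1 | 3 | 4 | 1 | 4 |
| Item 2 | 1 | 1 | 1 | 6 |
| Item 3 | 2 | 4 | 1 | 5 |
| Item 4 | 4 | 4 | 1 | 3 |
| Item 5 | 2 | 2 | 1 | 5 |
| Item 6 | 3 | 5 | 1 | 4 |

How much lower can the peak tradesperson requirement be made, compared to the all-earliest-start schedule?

10

Early-start peak: d1:20  d2:19  d3:13  d4:4  d5:0  d6:0 ⇒ 20.
Leveled (Item 1@1, Item 2@1, Item 3@1, Item 4@3, Item 5@2, Item 6@4): d1:9  d2:10  d3:10  d4:9  d5:9  d6:9 ⇒ 10.
Reduction 20 − 10 = 10.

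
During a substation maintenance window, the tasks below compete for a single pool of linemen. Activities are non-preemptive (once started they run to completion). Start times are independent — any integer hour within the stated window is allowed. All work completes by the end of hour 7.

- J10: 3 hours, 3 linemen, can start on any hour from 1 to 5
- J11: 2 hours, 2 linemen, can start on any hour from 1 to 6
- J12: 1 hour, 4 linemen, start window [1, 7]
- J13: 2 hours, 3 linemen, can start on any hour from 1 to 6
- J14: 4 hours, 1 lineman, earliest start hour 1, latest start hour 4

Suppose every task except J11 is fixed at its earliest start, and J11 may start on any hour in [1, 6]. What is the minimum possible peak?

11

J11@1: h1:13  h2:9  h3:4  h4:1  h5:0  h6:0  h7:0 → peak 13
J11@2: h1:11  h2:9  h3:6  h4:1  h5:0  h6:0  h7:0 → peak 11
J11@3: h1:11  h2:7  h3:6  h4:3  h5:0  h6:0  h7:0 → peak 11
J11@4: h1:11  h2:7  h3:4  h4:3  h5:2  h6:0  h7:0 → peak 11
J11@5: h1:11  h2:7  h3:4  h4:1  h5:2  h6:2  h7:0 → peak 11
J11@6: h1:11  h2:7  h3:4  h4:1  h5:0  h6:2  h7:2 → peak 11
Best is J11@2, peak 11.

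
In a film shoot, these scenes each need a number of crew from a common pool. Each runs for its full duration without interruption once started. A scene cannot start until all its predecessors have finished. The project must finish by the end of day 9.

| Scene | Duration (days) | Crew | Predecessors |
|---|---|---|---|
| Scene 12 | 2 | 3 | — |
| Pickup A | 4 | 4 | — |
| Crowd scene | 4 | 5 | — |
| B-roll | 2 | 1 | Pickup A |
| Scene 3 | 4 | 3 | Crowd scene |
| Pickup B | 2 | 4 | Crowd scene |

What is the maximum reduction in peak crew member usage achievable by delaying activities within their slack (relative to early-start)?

Early-start peak: d1:12  d2:12  d3:9  d4:9  d5:8  d6:8  d7:3  d8:3  d9:0 ⇒ 12.
Leveled (Scene 12@1, Pickup A@3, Crowd scene@1, B-roll@7, Scene 3@5, Pickup B@7): d1:8  d2:8  d3:9  d4:9  d5:7  d6:7  d7:8  d8:8  d9:0 ⇒ 9.
Reduction 12 − 9 = 3.

3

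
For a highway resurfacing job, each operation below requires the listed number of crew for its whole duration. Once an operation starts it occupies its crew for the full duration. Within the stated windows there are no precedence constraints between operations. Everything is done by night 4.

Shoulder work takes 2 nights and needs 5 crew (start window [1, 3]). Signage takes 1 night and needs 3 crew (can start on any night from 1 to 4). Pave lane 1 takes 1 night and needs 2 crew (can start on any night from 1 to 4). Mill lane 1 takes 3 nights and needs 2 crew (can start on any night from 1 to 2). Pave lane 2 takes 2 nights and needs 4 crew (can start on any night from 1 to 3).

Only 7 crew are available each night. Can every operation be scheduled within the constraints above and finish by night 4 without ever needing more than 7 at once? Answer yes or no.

no

Total crew member-nights = 29; over 4 nights the average is 29/4 > 7, so some night must exceed 7.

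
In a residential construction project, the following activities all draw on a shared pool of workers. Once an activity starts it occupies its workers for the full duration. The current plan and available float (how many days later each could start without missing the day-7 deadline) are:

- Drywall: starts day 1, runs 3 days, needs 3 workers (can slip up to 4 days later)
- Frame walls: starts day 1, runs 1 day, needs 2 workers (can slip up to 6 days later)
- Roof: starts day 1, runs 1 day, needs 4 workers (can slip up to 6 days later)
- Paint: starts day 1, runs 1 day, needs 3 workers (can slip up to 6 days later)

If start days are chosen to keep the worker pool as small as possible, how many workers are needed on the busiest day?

4

Early-start (Drywall@1, Frame walls@1, Roof@1, Paint@1) gives peak 12: d1:12  d2:3  d3:3  d4:0  d5:0  d6:0  d7:0.
Shift Frame walls→4, Roof→5, Paint→6.
Schedule Drywall@1, Frame walls@4, Roof@5, Paint@6: d1:3  d2:3  d3:3  d4:2  d5:4  d6:3  d7:0 — peak 4.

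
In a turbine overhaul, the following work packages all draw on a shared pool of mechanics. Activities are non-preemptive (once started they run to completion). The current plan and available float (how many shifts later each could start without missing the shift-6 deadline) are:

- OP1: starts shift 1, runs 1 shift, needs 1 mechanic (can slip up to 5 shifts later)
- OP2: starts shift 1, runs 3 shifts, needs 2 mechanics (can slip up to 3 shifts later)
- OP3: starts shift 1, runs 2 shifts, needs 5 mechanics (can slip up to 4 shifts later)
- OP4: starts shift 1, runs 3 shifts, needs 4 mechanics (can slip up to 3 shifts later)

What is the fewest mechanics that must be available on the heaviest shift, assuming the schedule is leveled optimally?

Early-start (OP1@1, OP2@1, OP3@1, OP4@1) gives peak 12: s1:12  s2:11  s3:6  s4:0  s5:0  s6:0.
Shift OP3→5, OP4→2.
Schedule OP1@1, OP2@1, OP3@5, OP4@2: s1:3  s2:6  s3:6  s4:4  s5:5  s6:5 — peak 6.

6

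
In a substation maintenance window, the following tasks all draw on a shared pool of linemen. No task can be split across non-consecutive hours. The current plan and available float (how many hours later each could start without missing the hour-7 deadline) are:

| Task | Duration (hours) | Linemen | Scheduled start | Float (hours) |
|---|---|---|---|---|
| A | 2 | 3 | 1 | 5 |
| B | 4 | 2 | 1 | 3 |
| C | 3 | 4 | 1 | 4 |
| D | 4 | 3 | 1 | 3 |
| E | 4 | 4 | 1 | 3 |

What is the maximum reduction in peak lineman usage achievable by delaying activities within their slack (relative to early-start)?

Early-start peak: h1:16  h2:16  h3:13  h4:9  h5:0  h6:0  h7:0 ⇒ 16.
Leveled (A@1, B@1, C@1, D@3, E@4): h1:9  h2:9  h3:9  h4:9  h5:7  h6:7  h7:4 ⇒ 9.
Reduction 16 − 9 = 7.

7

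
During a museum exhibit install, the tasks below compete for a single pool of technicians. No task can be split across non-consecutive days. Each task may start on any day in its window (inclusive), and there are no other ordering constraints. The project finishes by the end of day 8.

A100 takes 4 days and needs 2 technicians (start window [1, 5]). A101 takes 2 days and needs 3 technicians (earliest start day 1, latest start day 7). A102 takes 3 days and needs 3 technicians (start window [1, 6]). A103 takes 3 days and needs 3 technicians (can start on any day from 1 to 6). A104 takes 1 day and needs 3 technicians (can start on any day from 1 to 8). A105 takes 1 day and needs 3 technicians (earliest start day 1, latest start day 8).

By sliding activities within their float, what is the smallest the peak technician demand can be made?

6

Early-start (A100@1, A101@1, A102@1, A103@1, A104@1, A105@1) gives peak 17: d1:17  d2:11  d3:8  d4:2  d5:0  d6:0  d7:0  d8:0.
Shift A102→3, A103→5, A104→6, A105→7.
Schedule A100@1, A101@1, A102@3, A103@5, A104@6, A105@7: d1:5  d2:5  d3:5  d4:5  d5:6  d6:6  d7:6  d8:0 — peak 6.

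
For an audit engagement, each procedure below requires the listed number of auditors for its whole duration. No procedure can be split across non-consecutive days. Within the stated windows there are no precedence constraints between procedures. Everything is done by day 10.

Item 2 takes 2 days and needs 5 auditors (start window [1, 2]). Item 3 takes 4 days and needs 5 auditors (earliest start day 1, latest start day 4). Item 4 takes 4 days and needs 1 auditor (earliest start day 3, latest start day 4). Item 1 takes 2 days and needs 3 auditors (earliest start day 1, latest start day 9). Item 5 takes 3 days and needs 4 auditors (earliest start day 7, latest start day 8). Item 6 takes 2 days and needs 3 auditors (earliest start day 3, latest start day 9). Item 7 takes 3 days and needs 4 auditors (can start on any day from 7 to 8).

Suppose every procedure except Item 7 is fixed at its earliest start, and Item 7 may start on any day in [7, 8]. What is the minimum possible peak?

Item 7@7: d1:13  d2:13  d3:9  d4:9  d5:1  d6:1  d7:8  d8:8  d9:8  d10:0 → peak 13
Item 7@8: d1:13  d2:13  d3:9  d4:9  d5:1  d6:1  d7:4  d8:8  d9:8  d10:4 → peak 13
Best is Item 7@7, peak 13.

13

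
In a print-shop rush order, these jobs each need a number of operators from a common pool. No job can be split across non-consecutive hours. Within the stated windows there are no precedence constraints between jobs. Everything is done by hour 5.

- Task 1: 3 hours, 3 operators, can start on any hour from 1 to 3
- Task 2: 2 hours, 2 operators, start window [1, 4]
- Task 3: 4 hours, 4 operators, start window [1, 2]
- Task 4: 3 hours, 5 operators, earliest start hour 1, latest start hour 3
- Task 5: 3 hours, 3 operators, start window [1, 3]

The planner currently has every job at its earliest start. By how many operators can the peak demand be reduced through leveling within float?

2

Early-start peak: h1:17  h2:17  h3:15  h4:4  h5:0 ⇒ 17.
Leveled (Task 1@1, Task 2@1, Task 3@1, Task 4@1, Task 5@3): h1:14  h2:14  h3:15  h4:7  h5:3 ⇒ 15.
Reduction 17 − 15 = 2.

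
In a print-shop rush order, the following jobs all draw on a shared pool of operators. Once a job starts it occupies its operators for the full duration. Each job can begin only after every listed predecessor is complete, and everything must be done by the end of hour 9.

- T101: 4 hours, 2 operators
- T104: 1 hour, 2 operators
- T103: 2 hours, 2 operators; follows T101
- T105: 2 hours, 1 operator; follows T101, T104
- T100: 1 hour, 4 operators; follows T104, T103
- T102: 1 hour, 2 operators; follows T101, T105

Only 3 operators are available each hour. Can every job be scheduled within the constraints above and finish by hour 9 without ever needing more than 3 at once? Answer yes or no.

The minimum achievable peak is 4; 3 < 4, so no feasible schedule stays within the cap.

no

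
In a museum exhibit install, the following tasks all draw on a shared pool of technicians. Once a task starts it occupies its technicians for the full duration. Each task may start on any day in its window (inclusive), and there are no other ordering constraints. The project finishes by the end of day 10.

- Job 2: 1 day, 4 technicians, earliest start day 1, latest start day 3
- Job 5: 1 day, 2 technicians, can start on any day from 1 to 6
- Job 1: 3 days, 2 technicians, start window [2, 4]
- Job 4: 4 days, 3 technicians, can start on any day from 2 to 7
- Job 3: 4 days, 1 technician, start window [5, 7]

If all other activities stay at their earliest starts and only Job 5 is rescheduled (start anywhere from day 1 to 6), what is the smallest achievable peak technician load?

5

Job 5@1: d1:6  d2:5  d3:5  d4:5  d5:4  d6:1  d7:1  d8:1  d9:0  d10:0 → peak 6
Job 5@2: d1:4  d2:7  d3:5  d4:5  d5:4  d6:1  d7:1  d8:1  d9:0  d10:0 → peak 7
Job 5@3: d1:4  d2:5  d3:7  d4:5  d5:4  d6:1  d7:1  d8:1  d9:0  d10:0 → peak 7
Job 5@4: d1:4  d2:5  d3:5  d4:7  d5:4  d6:1  d7:1  d8:1  d9:0  d10:0 → peak 7
Job 5@5: d1:4  d2:5  d3:5  d4:5  d5:6  d6:1  d7:1  d8:1  d9:0  d10:0 → peak 6
Job 5@6: d1:4  d2:5  d3:5  d4:5  d5:4  d6:3  d7:1  d8:1  d9:0  d10:0 → peak 5
Best is Job 5@6, peak 5.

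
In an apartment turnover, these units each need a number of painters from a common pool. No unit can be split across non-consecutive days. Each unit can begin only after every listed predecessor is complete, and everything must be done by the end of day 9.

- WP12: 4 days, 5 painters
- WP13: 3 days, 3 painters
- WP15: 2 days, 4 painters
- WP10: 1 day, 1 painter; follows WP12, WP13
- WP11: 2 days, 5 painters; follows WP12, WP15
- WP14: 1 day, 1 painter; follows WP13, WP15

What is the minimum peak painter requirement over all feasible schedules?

Early-start (WP12@1, WP13@1, WP15@1, WP10@5, WP11@5, WP14@4) gives peak 12: d1:12  d2:12  d3:8  d4:6  d5:6  d6:5  d7:0  d8:0  d9:0.
Shift WP13→5, WP15→5, WP10→8, WP11→8, WP14→8.
Schedule WP12@1, WP13@5, WP15@5, WP10@8, WP11@8, WP14@8: d1:5  d2:5  d3:5  d4:5  d5:7  d6:7  d7:3  d8:7  d9:5 — peak 7.

7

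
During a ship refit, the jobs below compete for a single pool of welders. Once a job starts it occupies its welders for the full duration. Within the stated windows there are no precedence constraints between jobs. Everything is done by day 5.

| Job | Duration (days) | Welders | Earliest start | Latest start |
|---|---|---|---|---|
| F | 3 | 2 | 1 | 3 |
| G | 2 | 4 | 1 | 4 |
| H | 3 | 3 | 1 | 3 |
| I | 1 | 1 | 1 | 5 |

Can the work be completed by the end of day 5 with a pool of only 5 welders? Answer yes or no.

Schedule F@1, G@4, H@1, I@4: d1:5  d2:5  d3:5  d4:5  d5:4 — peak 5 ≤ 5.

yes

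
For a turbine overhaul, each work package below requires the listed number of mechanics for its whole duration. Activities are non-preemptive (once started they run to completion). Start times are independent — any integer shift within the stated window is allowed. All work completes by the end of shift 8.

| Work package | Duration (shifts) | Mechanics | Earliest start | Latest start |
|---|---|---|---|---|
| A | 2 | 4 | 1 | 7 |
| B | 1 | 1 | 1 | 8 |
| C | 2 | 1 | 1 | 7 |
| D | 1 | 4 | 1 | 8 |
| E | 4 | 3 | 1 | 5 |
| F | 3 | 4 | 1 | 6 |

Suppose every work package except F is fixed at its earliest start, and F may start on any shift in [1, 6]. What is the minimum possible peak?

13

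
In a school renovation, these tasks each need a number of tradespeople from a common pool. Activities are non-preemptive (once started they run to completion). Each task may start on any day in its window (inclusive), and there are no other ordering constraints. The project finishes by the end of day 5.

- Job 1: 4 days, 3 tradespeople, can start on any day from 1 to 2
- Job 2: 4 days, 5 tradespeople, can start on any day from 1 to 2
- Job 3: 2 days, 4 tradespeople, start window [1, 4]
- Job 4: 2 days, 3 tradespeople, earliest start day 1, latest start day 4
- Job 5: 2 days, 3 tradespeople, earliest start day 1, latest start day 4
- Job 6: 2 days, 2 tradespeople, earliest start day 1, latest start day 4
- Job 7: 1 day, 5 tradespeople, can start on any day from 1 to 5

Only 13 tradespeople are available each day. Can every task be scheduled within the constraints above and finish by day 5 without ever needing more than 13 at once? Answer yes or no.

The minimum achievable peak is 14; 13 < 14, so no feasible schedule stays within the cap.

no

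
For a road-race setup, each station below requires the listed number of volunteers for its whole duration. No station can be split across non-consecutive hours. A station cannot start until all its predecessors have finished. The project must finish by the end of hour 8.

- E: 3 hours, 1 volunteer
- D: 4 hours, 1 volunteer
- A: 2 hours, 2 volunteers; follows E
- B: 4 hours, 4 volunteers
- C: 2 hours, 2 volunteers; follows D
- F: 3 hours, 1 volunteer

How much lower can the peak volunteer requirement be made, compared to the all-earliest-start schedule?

Early-start peak: h1:7  h2:7  h3:7  h4:7  h5:4  h6:2  h7:0  h8:0 ⇒ 7.
Leveled (E@1, D@1, A@4, B@5, C@6, F@1): h1:3  h2:3  h3:3  h4:3  h5:6  h6:6  h7:6  h8:4 ⇒ 6.
Reduction 7 − 6 = 1.

1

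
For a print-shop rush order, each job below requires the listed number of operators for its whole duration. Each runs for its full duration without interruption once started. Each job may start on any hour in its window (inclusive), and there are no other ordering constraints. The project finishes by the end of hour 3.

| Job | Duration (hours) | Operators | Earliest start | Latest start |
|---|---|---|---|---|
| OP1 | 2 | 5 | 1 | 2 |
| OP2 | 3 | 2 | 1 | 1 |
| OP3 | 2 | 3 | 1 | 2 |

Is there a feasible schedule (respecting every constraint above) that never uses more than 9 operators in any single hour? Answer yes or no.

The minimum achievable peak is 10; 9 < 10, so no feasible schedule stays within the cap.

no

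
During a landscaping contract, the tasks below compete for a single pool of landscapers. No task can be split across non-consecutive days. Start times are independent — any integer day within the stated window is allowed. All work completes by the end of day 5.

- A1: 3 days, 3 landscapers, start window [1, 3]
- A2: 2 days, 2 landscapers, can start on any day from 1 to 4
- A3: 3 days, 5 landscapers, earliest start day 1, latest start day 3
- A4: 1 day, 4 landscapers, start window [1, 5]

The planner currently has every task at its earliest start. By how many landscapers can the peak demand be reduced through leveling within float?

6

Early-start peak: d1:14  d2:10  d3:8  d4:0  d5:0 ⇒ 14.
Leveled (A1@1, A2@4, A3@1, A4@4): d1:8  d2:8  d3:8  d4:6  d5:2 ⇒ 8.
Reduction 14 − 8 = 6.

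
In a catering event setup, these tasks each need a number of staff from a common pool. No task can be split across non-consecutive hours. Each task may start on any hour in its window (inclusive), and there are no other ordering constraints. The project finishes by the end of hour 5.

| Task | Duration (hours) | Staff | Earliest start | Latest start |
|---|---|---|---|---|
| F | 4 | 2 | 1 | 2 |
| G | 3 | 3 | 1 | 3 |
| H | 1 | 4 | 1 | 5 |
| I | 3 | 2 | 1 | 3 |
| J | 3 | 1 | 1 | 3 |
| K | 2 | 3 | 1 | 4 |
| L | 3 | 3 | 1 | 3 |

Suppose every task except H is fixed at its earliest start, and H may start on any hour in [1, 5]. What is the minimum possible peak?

14

H@1: h1:18  h2:14  h3:11  h4:2  h5:0 → peak 18
H@2: h1:14  h2:18  h3:11  h4:2  h5:0 → peak 18
H@3: h1:14  h2:14  h3:15  h4:2  h5:0 → peak 15
H@4: h1:14  h2:14  h3:11  h4:6  h5:0 → peak 14
H@5: h1:14  h2:14  h3:11  h4:2  h5:4 → peak 14
Best is H@4, peak 14.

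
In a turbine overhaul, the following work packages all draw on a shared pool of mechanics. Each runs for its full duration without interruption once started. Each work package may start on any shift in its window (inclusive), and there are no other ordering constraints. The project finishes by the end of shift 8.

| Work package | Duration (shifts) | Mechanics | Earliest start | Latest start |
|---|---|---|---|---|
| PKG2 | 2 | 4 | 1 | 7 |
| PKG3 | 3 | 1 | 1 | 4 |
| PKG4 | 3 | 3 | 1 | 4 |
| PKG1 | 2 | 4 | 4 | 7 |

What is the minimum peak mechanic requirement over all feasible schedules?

Early-start (PKG2@1, PKG3@1, PKG4@1, PKG1@4) gives peak 8: s1:8  s2:8  s3:4  s4:4  s5:4  s6:0  s7:0  s8:0.
Shift PKG3→3, PKG4→3, PKG1→6.
Schedule PKG2@1, PKG3@3, PKG4@3, PKG1@6: s1:4  s2:4  s3:4  s4:4  s5:4  s6:4  s7:4  s8:0 — peak 4.
Total mechanic-shifts = 28 over 8 shifts ⇒ peak ≥ ⌈28/8⌉ = 4, so 4 is optimal.

4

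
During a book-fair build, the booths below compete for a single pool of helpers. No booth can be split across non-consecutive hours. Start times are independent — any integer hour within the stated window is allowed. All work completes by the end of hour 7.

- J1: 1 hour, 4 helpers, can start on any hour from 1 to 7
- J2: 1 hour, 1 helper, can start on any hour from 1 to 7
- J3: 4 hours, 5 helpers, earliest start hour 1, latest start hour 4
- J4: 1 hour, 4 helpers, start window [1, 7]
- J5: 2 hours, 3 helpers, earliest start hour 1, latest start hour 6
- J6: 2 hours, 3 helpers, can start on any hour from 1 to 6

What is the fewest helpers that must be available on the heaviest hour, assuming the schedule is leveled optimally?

Early-start (J1@1, J2@1, J3@1, J4@1, J5@1, J6@1) gives peak 20: h1:20  h2:11  h3:5  h4:5  h5:0  h6:0  h7:0.
Shift J2→2, J3→4, J4→3, J6→2.
Schedule J1@1, J2@2, J3@4, J4@3, J5@1, J6@2: h1:7  h2:7  h3:7  h4:5  h5:5  h6:5  h7:5 — peak 7.

7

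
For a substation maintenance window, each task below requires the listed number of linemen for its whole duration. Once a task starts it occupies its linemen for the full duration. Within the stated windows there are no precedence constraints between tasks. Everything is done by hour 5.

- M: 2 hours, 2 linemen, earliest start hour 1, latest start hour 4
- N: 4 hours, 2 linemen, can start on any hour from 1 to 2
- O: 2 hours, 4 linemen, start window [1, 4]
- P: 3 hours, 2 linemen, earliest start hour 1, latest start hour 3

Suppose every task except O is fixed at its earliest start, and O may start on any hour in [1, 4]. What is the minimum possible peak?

6

O@1: h1:10  h2:10  h3:4  h4:2  h5:0 → peak 10
O@2: h1:6  h2:10  h3:8  h4:2  h5:0 → peak 10
O@3: h1:6  h2:6  h3:8  h4:6  h5:0 → peak 8
O@4: h1:6  h2:6  h3:4  h4:6  h5:4 → peak 6
Best is O@4, peak 6.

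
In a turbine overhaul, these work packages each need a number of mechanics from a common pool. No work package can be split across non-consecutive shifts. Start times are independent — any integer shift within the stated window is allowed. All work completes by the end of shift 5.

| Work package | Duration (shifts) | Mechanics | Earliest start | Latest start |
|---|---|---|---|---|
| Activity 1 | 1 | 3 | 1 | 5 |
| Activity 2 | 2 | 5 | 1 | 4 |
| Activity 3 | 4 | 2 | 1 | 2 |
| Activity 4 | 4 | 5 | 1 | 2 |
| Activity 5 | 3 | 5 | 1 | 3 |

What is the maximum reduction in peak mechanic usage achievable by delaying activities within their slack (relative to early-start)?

8

Early-start peak: s1:20  s2:17  s3:12  s4:7  s5:0 ⇒ 20.
Leveled (Activity 1@1, Activity 2@1, Activity 3@1, Activity 4@2, Activity 5@3): s1:10  s2:12  s3:12  s4:12  s5:10 ⇒ 12.
Reduction 20 − 12 = 8.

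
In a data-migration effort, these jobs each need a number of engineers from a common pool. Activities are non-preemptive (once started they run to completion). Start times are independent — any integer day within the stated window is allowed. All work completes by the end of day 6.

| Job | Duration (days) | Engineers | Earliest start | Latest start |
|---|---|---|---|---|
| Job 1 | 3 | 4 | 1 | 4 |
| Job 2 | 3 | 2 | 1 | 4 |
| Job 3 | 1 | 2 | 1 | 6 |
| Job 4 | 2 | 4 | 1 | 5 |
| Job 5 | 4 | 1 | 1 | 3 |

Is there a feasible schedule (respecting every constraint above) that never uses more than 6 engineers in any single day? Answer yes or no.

yes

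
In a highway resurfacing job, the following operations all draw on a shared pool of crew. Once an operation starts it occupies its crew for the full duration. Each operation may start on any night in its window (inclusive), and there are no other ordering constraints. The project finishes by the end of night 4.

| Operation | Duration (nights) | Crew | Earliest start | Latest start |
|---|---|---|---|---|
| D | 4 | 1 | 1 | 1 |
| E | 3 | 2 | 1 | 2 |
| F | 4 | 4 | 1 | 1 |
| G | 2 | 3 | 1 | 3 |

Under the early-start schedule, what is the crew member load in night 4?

5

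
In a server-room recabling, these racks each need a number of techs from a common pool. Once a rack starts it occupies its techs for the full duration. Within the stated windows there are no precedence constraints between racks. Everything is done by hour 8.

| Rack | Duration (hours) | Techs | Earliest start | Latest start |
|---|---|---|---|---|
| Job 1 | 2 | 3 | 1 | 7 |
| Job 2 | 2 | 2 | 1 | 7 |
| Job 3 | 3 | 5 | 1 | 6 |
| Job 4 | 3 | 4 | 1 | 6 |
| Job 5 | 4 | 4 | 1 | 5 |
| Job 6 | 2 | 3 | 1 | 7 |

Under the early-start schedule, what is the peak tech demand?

21

Early-start schedule: Job 1@1, Job 2@1, Job 3@1, Job 4@1, Job 5@1, Job 6@1.
Load per hour: hour 1: 21, hour 2: 21, hour 3: 13, hour 4: 4, hour 5: 0, hour 6: 0, hour 7: 0, hour 8: 0.
Peak is 21.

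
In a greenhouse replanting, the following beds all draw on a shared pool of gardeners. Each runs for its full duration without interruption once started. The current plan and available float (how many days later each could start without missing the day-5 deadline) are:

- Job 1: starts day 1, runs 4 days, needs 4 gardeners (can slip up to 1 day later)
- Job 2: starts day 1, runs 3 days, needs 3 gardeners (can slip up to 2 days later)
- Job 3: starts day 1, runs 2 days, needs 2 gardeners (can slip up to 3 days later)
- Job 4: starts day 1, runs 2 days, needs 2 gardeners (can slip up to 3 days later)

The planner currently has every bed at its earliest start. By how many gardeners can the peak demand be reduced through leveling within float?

3

Early-start peak: d1:11  d2:11  d3:7  d4:4  d5:0 ⇒ 11.
Leveled (Job 1@1, Job 2@1, Job 3@4, Job 4@4): d1:7  d2:7  d3:7  d4:8  d5:4 ⇒ 8.
Reduction 11 − 8 = 3.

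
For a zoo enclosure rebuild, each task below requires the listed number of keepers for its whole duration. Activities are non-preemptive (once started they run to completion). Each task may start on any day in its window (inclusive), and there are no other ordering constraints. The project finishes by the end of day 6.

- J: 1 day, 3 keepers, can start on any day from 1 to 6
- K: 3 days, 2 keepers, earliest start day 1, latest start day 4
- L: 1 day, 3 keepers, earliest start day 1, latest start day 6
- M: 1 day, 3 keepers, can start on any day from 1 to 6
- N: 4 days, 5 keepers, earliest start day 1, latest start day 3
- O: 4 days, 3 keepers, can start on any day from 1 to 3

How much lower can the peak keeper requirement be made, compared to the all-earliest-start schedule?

9

Early-start peak: d1:19  d2:10  d3:10  d4:8  d5:0  d6:0 ⇒ 19.
Leveled (J@1, K@1, L@1, M@2, N@2, O@3): d1:8  d2:10  d3:10  d4:8  d5:8  d6:3 ⇒ 10.
Reduction 19 − 10 = 9.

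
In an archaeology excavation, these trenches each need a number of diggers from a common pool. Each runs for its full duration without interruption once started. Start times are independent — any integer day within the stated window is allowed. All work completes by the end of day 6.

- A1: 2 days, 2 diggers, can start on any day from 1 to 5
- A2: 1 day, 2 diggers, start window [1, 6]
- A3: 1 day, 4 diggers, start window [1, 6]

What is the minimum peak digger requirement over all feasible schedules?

4

Early-start (A1@1, A2@1, A3@1) gives peak 8: d1:8  d2:2  d3:0  d4:0  d5:0  d6:0.
Shift A3→3.
Schedule A1@1, A2@1, A3@3: d1:4  d2:2  d3:4  d4:0  d5:0  d6:0 — peak 4.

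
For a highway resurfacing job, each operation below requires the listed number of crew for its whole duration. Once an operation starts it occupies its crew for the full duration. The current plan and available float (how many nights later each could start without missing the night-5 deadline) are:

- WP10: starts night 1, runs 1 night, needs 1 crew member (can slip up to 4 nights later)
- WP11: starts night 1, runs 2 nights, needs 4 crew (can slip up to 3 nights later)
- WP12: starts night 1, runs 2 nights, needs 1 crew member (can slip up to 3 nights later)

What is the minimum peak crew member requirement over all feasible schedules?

4

Early-start (WP10@1, WP11@1, WP12@1) gives peak 6: n1:6  n2:5  n3:0  n4:0  n5:0.
Shift WP11→2, WP12→4.
Schedule WP10@1, WP11@2, WP12@4: n1:1  n2:4  n3:4  n4:1  n5:1 — peak 4.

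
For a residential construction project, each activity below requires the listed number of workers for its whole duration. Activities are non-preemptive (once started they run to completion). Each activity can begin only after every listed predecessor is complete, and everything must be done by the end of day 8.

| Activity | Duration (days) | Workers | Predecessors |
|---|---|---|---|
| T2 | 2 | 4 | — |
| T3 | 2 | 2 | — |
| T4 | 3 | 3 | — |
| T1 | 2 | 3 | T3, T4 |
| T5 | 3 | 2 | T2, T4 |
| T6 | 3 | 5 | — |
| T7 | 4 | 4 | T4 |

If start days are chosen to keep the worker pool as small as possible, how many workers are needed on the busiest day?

9

Early-start (T2@1, T3@1, T4@1, T1@4, T5@4, T6@1, T7@4) gives peak 14: d1:14  d2:14  d3:8  d4:9  d5:9  d6:6  d7:4  d8:0.
Shift T1→6, T5→6, T6→3.
Schedule T2@1, T3@1, T4@1, T1@6, T5@6, T6@3, T7@4: d1:9  d2:9  d3:8  d4:9  d5:9  d6:9  d7:9  d8:2 — peak 9.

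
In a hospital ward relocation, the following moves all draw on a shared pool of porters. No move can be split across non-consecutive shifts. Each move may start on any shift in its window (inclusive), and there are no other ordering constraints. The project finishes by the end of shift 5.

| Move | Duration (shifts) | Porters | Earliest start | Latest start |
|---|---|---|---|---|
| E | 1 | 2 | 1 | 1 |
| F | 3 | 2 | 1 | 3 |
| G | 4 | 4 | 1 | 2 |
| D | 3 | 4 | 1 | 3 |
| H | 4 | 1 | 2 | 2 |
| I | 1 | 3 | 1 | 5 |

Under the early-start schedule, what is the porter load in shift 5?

1

At early start, shift 5 has: H.
Demand: 1 = 1.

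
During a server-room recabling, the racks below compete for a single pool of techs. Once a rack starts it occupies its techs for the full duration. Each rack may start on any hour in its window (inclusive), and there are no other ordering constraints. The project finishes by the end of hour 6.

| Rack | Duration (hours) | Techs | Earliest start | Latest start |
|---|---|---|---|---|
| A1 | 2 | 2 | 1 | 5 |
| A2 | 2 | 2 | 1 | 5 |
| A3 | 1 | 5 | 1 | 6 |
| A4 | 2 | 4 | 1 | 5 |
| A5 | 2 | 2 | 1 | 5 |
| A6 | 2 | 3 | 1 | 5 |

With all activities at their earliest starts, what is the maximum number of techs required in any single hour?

Early-start schedule: A1@1, A2@1, A3@1, A4@1, A5@1, A6@1.
Load per hour: hour 1: 18, hour 2: 13, hour 3: 0, hour 4: 0, hour 5: 0, hour 6: 0.
Peak is 18.

18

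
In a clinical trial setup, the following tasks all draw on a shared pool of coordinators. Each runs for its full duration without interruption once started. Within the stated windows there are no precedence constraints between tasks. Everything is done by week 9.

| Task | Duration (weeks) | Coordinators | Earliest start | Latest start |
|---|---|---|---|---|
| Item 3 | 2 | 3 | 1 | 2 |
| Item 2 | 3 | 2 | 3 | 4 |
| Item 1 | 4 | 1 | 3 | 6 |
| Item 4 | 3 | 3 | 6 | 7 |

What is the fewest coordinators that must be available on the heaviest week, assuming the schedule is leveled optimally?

Early-start (Item 3@1, Item 2@3, Item 1@3, Item 4@6) gives peak 4: w1:3  w2:3  w3:3  w4:3  w5:3  w6:4  w7:3  w8:3  w9:0.
Shift Item 4→7.
Schedule Item 3@1, Item 2@3, Item 1@3, Item 4@7: w1:3  w2:3  w3:3  w4:3  w5:3  w6:1  w7:3  w8:3  w9:3 — peak 3.
Total coordinator-weeks = 25 over 9 weeks ⇒ peak ≥ ⌈25/9⌉ = 3, so 3 is optimal.

3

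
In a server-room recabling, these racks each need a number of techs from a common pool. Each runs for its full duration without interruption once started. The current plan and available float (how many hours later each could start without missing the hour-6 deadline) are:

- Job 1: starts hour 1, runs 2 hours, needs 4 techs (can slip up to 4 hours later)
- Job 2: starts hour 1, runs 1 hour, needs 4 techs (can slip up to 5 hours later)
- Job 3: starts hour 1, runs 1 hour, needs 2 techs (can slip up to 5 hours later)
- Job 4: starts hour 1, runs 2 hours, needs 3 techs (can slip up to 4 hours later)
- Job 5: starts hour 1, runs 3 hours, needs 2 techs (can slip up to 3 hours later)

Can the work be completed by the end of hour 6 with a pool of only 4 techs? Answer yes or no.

no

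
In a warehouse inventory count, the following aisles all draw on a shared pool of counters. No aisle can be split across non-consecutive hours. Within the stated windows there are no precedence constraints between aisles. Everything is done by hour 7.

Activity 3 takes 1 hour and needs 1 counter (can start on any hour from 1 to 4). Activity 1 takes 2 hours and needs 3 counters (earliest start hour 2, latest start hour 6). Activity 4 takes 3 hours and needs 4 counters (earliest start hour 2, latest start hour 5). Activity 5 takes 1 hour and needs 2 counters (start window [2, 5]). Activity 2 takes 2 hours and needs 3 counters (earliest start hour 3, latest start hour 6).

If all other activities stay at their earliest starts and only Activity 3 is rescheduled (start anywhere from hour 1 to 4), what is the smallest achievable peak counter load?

Activity 3@1: h1:1  h2:9  h3:10  h4:7  h5:0  h6:0  h7:0 → peak 10
Activity 3@2: h1:0  h2:10  h3:10  h4:7  h5:0  h6:0  h7:0 → peak 10
Activity 3@3: h1:0  h2:9  h3:11  h4:7  h5:0  h6:0  h7:0 → peak 11
Activity 3@4: h1:0  h2:9  h3:10  h4:8  h5:0  h6:0  h7:0 → peak 10
Best is Activity 3@1, peak 10.

10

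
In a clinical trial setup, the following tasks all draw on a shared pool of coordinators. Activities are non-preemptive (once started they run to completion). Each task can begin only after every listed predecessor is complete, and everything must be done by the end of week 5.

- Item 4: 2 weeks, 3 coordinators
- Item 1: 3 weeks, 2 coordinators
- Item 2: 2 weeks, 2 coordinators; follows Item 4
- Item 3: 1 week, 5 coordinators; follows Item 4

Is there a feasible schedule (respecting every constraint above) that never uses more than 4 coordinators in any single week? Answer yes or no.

Total coordinator-weeks = 21; over 5 weeks the average is 21/5 > 4, so some week must exceed 4.

no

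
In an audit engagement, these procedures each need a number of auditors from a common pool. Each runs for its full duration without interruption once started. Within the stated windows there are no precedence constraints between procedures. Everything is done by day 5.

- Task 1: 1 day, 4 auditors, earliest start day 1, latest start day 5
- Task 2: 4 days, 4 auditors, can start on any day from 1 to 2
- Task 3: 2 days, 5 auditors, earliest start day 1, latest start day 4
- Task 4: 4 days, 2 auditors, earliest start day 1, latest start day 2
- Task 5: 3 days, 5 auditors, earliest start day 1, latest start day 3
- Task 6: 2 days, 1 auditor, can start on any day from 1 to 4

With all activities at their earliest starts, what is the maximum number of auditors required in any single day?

Early-start schedule: Task 1@1, Task 2@1, Task 3@1, Task 4@1, Task 5@1, Task 6@1.
Load per day: day 1: 21, day 2: 17, day 3: 11, day 4: 6, day 5: 0.
Peak is 21.

21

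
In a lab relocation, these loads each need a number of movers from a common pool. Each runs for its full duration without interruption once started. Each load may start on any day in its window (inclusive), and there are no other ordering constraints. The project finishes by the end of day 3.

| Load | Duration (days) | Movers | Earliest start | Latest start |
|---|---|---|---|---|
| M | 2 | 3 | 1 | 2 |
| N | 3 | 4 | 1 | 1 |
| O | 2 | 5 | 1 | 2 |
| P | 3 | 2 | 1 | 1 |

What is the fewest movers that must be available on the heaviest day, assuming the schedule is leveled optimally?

Schedule M@1, N@1, O@1, P@1: d1:14  d2:14  d3:6 — peak 14.
No arrangement of the 4 feasible schedules does better.

14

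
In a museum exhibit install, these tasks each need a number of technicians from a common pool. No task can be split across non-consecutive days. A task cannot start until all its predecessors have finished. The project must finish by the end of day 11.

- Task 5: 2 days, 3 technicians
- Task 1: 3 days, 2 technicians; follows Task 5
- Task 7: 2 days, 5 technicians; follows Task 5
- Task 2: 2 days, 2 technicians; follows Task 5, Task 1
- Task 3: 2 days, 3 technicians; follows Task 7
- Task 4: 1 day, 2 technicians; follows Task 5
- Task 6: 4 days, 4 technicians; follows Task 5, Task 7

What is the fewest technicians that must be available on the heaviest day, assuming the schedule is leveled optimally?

Early-start (Task 5@1, Task 1@3, Task 7@3, Task 2@6, Task 3@5, Task 4@3, Task 6@5) gives peak 9: d1:3  d2:3  d3:9  d4:7  d5:9  d6:9  d7:6  d8:4  d9:0  d10:0  d11:0.
Shift Task 1→5, Task 2→8, Task 4→7, Task 6→8.
Schedule Task 5@1, Task 1@5, Task 7@3, Task 2@8, Task 3@5, Task 4@7, Task 6@8: d1:3  d2:3  d3:5  d4:5  d5:5  d6:5  d7:4  d8:6  d9:6  d10:4  d11:4 — peak 6.

6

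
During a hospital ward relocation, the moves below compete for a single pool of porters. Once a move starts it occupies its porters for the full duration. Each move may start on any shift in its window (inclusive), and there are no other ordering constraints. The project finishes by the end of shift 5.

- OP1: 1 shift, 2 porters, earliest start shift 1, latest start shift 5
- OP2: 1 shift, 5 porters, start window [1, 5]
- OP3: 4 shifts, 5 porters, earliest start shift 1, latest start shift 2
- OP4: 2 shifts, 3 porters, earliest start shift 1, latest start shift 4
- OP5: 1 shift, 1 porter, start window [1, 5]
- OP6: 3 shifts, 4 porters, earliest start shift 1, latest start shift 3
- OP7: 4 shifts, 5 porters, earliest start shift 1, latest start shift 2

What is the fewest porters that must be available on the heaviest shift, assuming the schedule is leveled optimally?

14

Early-start (OP1@1, OP2@1, OP3@1, OP4@1, OP5@1, OP6@1, OP7@1) gives peak 25: s1:25  s2:17  s3:14  s4:10  s5:0.
Shift OP3→2, OP6→3, OP7→2.
Schedule OP1@1, OP2@1, OP3@2, OP4@1, OP5@1, OP6@3, OP7@2: s1:11  s2:13  s3:14  s4:14  s5:14 — peak 14.
Total porter-shifts = 66 over 5 shifts ⇒ peak ≥ ⌈66/5⌉ = 14, so 14 is optimal.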